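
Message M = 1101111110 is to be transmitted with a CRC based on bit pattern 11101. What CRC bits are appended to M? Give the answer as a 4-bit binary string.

1111

Append 4 zeros: 11011111100000. Divide by 11101 (XOR where the leading bit is 1):
  pos 0: 11011 XOR 11101 = 00110
  pos 2: 11011 XOR 11101 = 00110
  pos 4: 11011 XOR 11101 = 00110
  pos 6: 11000 XOR 11101 = 00101
  pos 8: 10100 XOR 11101 = 01001
  pos 9: 10010 XOR 11101 = 01111
Remainder (last 4 bits) = 1111. This is the CRC / FCS.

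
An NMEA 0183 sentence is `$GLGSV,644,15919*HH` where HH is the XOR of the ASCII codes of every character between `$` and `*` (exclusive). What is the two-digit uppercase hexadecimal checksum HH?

XOR the ASCII codes of the payload characters:
  'G' = 0x47 → acc = 0x47
  'L' = 0x4C → acc = 0x0B
  'G' = 0x47 → acc = 0x4C
  'S' = 0x53 → acc = 0x1F
  'V' = 0x56 → acc = 0x49
  ',' = 0x2C → acc = 0x65
  '6' = 0x36 → acc = 0x53
  '4' = 0x34 → acc = 0x67
  '4' = 0x34 → acc = 0x53
  ',' = 0x2C → acc = 0x7F
  '1' = 0x31 → acc = 0x4E
  '5' = 0x35 → acc = 0x7B
  '9' = 0x39 → acc = 0x42
  '1' = 0x31 → acc = 0x73
  '9' = 0x39 → acc = 0x4A
Checksum = 0x4A.

4A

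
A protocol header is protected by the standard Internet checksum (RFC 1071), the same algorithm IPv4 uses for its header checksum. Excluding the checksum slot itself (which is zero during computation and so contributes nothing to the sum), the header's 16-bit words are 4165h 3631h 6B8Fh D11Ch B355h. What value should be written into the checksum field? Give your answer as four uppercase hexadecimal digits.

9867

One's-complement addition (fold any carry out of bit 15 back into bit 0):
  0x4165 + 0x3631 = 0x07796
  0x7796 + 0x6B8F = 0x0E325
  0xE325 + 0xD11C = 0x1B441 → wrap carry → 0xB442
  0xB442 + 0xB355 = 0x16797 → wrap carry → 0x6798
One's-complement sum = 0x6798.
Checksum = ~0x6798 & 0xFFFF = 0x9867.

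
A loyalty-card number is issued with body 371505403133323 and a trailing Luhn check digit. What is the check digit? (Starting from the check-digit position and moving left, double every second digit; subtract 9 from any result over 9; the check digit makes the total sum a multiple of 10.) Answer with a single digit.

7

Partial digits right→left: 3 2 3 3 3 1 3 0 4 5 0 5 1 7 3
Double every second digit counting from the check-digit position (so the 1st, 3rd, 5th, ... of the partial from the right).
  doubled (with −9 where >9): 6 6 6 6 8 0 2 6 → sum 40
  kept as-is: 2 3 1 0 5 5 7 → sum 23
Total = 40 + 23 = 63.
Check digit = (10 − (63 mod 10)) mod 10 = 7.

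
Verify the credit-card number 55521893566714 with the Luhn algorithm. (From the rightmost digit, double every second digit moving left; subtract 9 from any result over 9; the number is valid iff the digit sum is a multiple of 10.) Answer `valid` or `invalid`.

invalid

From the right, keep odd positions and double even positions (subtract 9 from any doubled value over 9):
  doubled (positions 2,4,...): 2 3 1 9 2 1 1 → sum 19
  kept (positions 1,3,...): 4 7 6 3 8 2 5 → sum 35
Total = 54.
54 mod 10 = 4, so the number is invalid.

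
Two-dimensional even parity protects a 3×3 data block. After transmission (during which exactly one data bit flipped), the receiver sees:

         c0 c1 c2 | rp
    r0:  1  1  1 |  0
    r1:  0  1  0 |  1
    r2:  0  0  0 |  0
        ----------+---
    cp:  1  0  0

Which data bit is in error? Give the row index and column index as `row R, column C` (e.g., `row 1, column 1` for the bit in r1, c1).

row 0, column 2

Recompute each row's even parity and compare to rp:
  r0: data parity 1, sent rp 0 → mismatch
  r1: data parity 1, sent rp 1 → ok
  r2: data parity 0, sent rp 0 → ok
Recompute each column's even parity and compare to cp:
  c0: data parity 1, sent cp 1 → ok
  c1: data parity 0, sent cp 0 → ok
  c2: data parity 1, sent cp 0 → mismatch
Exactly one row (r0) and one column (c2) fail → the flipped bit is at their intersection.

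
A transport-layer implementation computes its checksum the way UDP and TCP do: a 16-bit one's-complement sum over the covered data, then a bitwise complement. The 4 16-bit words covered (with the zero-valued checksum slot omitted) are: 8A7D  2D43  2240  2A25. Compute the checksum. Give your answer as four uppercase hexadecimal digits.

FBD9

One's-complement addition (fold any carry out of bit 15 back into bit 0):
  0x8A7D + 0x2D43 = 0x0B7C0
  0xB7C0 + 0x2240 = 0x0DA00
  0xDA00 + 0x2A25 = 0x10425 → wrap carry → 0x0426
One's-complement sum = 0x0426.
Checksum = ~0x0426 & 0xFFFF = 0xFBD9.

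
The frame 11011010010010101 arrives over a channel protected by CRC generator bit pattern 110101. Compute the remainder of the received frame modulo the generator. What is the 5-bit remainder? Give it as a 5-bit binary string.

Modulo-2 division of 11011010010010101 by 110101:
  pos 0: 110110 XOR 110101 = 000011
  pos 4: 111001 XOR 110101 = 001100
  pos 6: 110000 XOR 110101 = 000101
  pos 9: 101101 XOR 110101 = 011000
  pos 10: 110000 XOR 110101 = 000101
Remainder = 01011 (nonzero — an error is detected).

01011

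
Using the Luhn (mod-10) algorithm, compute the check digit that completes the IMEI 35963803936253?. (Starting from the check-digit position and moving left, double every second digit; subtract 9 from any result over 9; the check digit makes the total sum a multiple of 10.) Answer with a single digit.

Partial digits right→left: 3 5 2 6 3 9 3 0 8 3 6 9 5 3
Double every second digit counting from the check-digit position (so the 1st, 3rd, 5th, ... of the partial from the right).
  doubled (with −9 where >9): 6 4 6 6 7 3 1 → sum 33
  kept as-is: 5 6 9 0 3 9 3 → sum 35
Total = 33 + 35 = 68.
Check digit = (10 − (68 mod 10)) mod 10 = 2.

2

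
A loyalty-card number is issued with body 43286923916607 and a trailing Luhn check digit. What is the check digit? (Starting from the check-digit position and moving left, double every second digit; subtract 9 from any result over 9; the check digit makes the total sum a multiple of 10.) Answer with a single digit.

Partial digits right→left: 7 0 6 6 1 9 3 2 9 6 8 2 3 4
Double every second digit counting from the check-digit position (so the 1st, 3rd, 5th, ... of the partial from the right).
  doubled (with −9 where >9): 5 3 2 6 9 7 6 → sum 38
  kept as-is: 0 6 9 2 6 2 4 → sum 29
Total = 38 + 29 = 67.
Check digit = (10 − (67 mod 10)) mod 10 = 3.

3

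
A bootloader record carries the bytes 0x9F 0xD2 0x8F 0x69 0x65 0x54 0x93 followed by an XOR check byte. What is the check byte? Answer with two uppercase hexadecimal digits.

09

XOR the bytes together:
  start with 0x9F
  0x9F ⊕ 0xD2 = 0x4D
  0x4D ⊕ 0x8F = 0xC2
  0xC2 ⊕ 0x69 = 0xAB
  0xAB ⊕ 0x65 = 0xCE
  0xCE ⊕ 0x54 = 0x9A
  0x9A ⊕ 0x93 = 0x09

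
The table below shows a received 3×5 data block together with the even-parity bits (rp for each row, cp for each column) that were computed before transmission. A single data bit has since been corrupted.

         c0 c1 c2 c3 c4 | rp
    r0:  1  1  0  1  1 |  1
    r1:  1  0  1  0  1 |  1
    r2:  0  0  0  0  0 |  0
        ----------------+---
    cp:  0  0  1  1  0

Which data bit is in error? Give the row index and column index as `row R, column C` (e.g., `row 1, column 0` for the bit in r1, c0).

row 0, column 1

Recompute each row's even parity and compare to rp:
  r0: data parity 0, sent rp 1 → mismatch
  r1: data parity 1, sent rp 1 → ok
  r2: data parity 0, sent rp 0 → ok
Recompute each column's even parity and compare to cp:
  c0: data parity 0, sent cp 0 → ok
  c1: data parity 1, sent cp 0 → mismatch
  c2: data parity 1, sent cp 1 → ok
  c3: data parity 1, sent cp 1 → ok
  c4: data parity 0, sent cp 0 → ok
Exactly one row (r0) and one column (c1) fail → the flipped bit is at their intersection.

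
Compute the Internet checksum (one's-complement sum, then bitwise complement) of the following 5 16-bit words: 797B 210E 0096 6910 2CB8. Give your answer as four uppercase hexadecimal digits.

One's-complement addition (fold any carry out of bit 15 back into bit 0):
  0x797B + 0x210E = 0x09A89
  0x9A89 + 0x0096 = 0x09B1F
  0x9B1F + 0x6910 = 0x1042F → wrap carry → 0x0430
  0x0430 + 0x2CB8 = 0x030E8
One's-complement sum = 0x30E8.
Checksum = ~0x30E8 & 0xFFFF = 0xCF17.

CF17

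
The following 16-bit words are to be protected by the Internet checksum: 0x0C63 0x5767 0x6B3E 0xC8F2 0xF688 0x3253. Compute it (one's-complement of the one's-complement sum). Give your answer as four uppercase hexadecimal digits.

3F28

One's-complement addition (fold any carry out of bit 15 back into bit 0):
  0x0C63 + 0x5767 = 0x063CA
  0x63CA + 0x6B3E = 0x0CF08
  0xCF08 + 0xC8F2 = 0x197FA → wrap carry → 0x97FB
  0x97FB + 0xF688 = 0x18E83 → wrap carry → 0x8E84
  0x8E84 + 0x3253 = 0x0C0D7
One's-complement sum = 0xC0D7.
Checksum = ~0xC0D7 & 0xFFFF = 0x3F28.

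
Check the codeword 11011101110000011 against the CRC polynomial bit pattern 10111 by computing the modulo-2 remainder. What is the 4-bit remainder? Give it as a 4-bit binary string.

Modulo-2 division of 11011101110000011 by 10111:
  pos 0: 11011 XOR 10111 = 01100
  pos 1: 11001 XOR 10111 = 01110
  pos 2: 11100 XOR 10111 = 01011
  pos 3: 10111 XOR 10111 = 00000
  pos 8: 11000 XOR 10111 = 01111
  pos 9: 11110 XOR 10111 = 01001
  pos 10: 10010 XOR 10111 = 00101
  pos 12: 10111 XOR 10111 = 00000
Remainder = 0000 (zero — the frame passes the CRC check).

0000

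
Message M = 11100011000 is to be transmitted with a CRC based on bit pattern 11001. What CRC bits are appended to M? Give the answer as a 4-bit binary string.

0000

Append 4 zeros: 111000110000000. Divide by 11001 (XOR where the leading bit is 1):
  pos 0: 11100 XOR 11001 = 00101
  pos 2: 10101 XOR 11001 = 01100
  pos 3: 11001 XOR 11001 = 00000
Remainder (last 4 bits) = 0000. This is the CRC / FCS.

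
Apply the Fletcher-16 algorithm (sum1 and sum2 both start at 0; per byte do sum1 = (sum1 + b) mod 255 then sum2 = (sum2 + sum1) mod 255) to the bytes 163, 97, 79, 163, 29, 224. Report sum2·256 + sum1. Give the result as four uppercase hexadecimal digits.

Running sums (mod 255):
  after byte 0 (163): sum1=163, sum2=163
  after byte 1 (97): sum1=5, sum2=168
  after byte 2 (79): sum1=84, sum2=252
  after byte 3 (163): sum1=247, sum2=244
  after byte 4 (29): sum1=21, sum2=10
  after byte 5 (224): sum1=245, sum2=0
Checksum = sum2·256 + sum1 = 0·256 + 245 = 245 = 0x00F5.

00F5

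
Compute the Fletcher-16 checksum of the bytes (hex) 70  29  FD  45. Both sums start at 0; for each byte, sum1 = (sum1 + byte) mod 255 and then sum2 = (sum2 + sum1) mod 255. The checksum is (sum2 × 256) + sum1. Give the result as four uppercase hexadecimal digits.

Running sums (mod 255):
  after byte 0 (70): sum1=112, sum2=112
  after byte 1 (29): sum1=153, sum2=10
  after byte 2 (FD): sum1=151, sum2=161
  after byte 3 (45): sum1=220, sum2=126
Checksum = sum2·256 + sum1 = 126·256 + 220 = 32476 = 0x7EDC.

7EDC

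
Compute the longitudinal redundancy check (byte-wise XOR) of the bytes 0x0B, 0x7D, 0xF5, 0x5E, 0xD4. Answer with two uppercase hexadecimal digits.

XOR the bytes together:
  start with 0x0B
  0x0B ⊕ 0x7D = 0x76
  0x76 ⊕ 0xF5 = 0x83
  0x83 ⊕ 0x5E = 0xDD
  0xDD ⊕ 0xD4 = 0x09

09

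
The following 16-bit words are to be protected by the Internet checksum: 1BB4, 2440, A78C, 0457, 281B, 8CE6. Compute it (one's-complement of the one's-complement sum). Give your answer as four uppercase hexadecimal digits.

One's-complement addition (fold any carry out of bit 15 back into bit 0):
  0x1BB4 + 0x2440 = 0x03FF4
  0x3FF4 + 0xA78C = 0x0E780
  0xE780 + 0x0457 = 0x0EBD7
  0xEBD7 + 0x281B = 0x113F2 → wrap carry → 0x13F3
  0x13F3 + 0x8CE6 = 0x0A0D9
One's-complement sum = 0xA0D9.
Checksum = ~0xA0D9 & 0xFFFF = 0x5F26.

5F26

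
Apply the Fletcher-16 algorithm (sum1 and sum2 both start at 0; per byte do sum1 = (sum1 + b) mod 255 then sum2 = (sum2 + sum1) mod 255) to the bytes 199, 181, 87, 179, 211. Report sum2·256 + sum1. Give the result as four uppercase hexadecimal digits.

Running sums (mod 255):
  after byte 0 (199): sum1=199, sum2=199
  after byte 1 (181): sum1=125, sum2=69
  after byte 2 (87): sum1=212, sum2=26
  after byte 3 (179): sum1=136, sum2=162
  after byte 4 (211): sum1=92, sum2=254
Checksum = sum2·256 + sum1 = 254·256 + 92 = 65116 = 0xFE5C.

FE5C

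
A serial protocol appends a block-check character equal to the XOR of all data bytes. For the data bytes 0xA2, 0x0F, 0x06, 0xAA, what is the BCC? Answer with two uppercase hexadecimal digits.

01

XOR the bytes together:
  start with 0xA2
  0xA2 ⊕ 0x0F = 0xAD
  0xAD ⊕ 0x06 = 0xAB
  0xAB ⊕ 0xAA = 0x01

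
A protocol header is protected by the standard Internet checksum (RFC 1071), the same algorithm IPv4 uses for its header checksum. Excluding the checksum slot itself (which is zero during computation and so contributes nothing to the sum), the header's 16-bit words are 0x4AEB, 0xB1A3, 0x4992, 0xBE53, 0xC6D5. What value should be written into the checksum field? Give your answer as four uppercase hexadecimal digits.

One's-complement addition (fold any carry out of bit 15 back into bit 0):
  0x4AEB + 0xB1A3 = 0x0FC8E
  0xFC8E + 0x4992 = 0x14620 → wrap carry → 0x4621
  0x4621 + 0xBE53 = 0x10474 → wrap carry → 0x0475
  0x0475 + 0xC6D5 = 0x0CB4A
One's-complement sum = 0xCB4A.
Checksum = ~0xCB4A & 0xFFFF = 0x34B5.

34B5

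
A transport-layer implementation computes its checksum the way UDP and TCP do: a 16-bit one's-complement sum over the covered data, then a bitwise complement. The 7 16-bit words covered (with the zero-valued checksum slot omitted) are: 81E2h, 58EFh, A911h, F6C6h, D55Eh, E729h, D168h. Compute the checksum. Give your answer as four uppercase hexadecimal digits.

One's-complement addition (fold any carry out of bit 15 back into bit 0):
  0x81E2 + 0x58EF = 0x0DAD1
  0xDAD1 + 0xA911 = 0x183E2 → wrap carry → 0x83E3
  0x83E3 + 0xF6C6 = 0x17AA9 → wrap carry → 0x7AAA
  0x7AAA + 0xD55E = 0x15008 → wrap carry → 0x5009
  0x5009 + 0xE729 = 0x13732 → wrap carry → 0x3733
  0x3733 + 0xD168 = 0x1089B → wrap carry → 0x089C
One's-complement sum = 0x089C.
Checksum = ~0x089C & 0xFFFF = 0xF763.

F763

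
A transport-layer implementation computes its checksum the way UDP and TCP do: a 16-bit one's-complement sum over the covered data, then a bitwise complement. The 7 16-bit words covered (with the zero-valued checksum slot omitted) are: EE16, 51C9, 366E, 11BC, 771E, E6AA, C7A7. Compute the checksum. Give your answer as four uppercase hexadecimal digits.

One's-complement addition (fold any carry out of bit 15 back into bit 0):
  0xEE16 + 0x51C9 = 0x13FDF → wrap carry → 0x3FE0
  0x3FE0 + 0x366E = 0x0764E
  0x764E + 0x11BC = 0x0880A
  0x880A + 0x771E = 0x0FF28
  0xFF28 + 0xE6AA = 0x1E5D2 → wrap carry → 0xE5D3
  0xE5D3 + 0xC7A7 = 0x1AD7A → wrap carry → 0xAD7B
One's-complement sum = 0xAD7B.
Checksum = ~0xAD7B & 0xFFFF = 0x5284.

5284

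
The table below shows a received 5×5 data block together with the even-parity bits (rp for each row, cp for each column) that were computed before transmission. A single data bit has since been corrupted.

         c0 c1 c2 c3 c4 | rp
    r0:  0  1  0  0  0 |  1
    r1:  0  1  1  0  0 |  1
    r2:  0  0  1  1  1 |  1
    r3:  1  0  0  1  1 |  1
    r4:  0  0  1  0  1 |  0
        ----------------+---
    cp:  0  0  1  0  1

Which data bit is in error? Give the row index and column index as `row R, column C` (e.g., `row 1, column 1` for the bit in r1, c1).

row 1, column 0

Recompute each row's even parity and compare to rp:
  r0: data parity 1, sent rp 1 → ok
  r1: data parity 0, sent rp 1 → mismatch
  r2: data parity 1, sent rp 1 → ok
  r3: data parity 1, sent rp 1 → ok
  r4: data parity 0, sent rp 0 → ok
Recompute each column's even parity and compare to cp:
  c0: data parity 1, sent cp 0 → mismatch
  c1: data parity 0, sent cp 0 → ok
  c2: data parity 1, sent cp 1 → ok
  c3: data parity 0, sent cp 0 → ok
  c4: data parity 1, sent cp 1 → ok
Exactly one row (r1) and one column (c0) fail → the flipped bit is at their intersection.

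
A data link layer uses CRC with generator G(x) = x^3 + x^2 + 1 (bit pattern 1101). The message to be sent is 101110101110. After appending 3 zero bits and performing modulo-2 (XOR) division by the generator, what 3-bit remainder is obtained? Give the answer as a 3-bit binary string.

Append 3 zeros: 101110101110000. Divide by 1101 (XOR where the leading bit is 1):
  pos 0: 1011 XOR 1101 = 0110
  pos 1: 1101 XOR 1101 = 0000
  pos 6: 1011 XOR 1101 = 0110
  pos 7: 1101 XOR 1101 = 0000
Remainder (last 3 bits) = 000. This is the CRC / FCS.

000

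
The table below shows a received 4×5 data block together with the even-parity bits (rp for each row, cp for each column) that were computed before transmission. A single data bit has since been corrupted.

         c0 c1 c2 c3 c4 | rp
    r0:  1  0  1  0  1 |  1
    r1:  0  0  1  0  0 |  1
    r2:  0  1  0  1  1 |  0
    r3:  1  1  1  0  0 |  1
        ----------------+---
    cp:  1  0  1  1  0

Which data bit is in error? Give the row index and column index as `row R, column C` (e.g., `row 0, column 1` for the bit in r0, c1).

row 2, column 0

Recompute each row's even parity and compare to rp:
  r0: data parity 1, sent rp 1 → ok
  r1: data parity 1, sent rp 1 → ok
  r2: data parity 1, sent rp 0 → mismatch
  r3: data parity 1, sent rp 1 → ok
Recompute each column's even parity and compare to cp:
  c0: data parity 0, sent cp 1 → mismatch
  c1: data parity 0, sent cp 0 → ok
  c2: data parity 1, sent cp 1 → ok
  c3: data parity 1, sent cp 1 → ok
  c4: data parity 0, sent cp 0 → ok
Exactly one row (r2) and one column (c0) fail → the flipped bit is at their intersection.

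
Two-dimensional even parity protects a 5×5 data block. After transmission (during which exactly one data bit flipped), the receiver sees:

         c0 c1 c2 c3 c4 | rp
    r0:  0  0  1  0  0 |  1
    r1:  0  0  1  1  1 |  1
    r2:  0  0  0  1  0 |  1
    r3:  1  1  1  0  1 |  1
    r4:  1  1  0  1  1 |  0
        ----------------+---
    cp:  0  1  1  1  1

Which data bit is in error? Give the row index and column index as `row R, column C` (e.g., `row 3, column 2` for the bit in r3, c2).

row 3, column 1

Recompute each row's even parity and compare to rp:
  r0: data parity 1, sent rp 1 → ok
  r1: data parity 1, sent rp 1 → ok
  r2: data parity 1, sent rp 1 → ok
  r3: data parity 0, sent rp 1 → mismatch
  r4: data parity 0, sent rp 0 → ok
Recompute each column's even parity and compare to cp:
  c0: data parity 0, sent cp 0 → ok
  c1: data parity 0, sent cp 1 → mismatch
  c2: data parity 1, sent cp 1 → ok
  c3: data parity 1, sent cp 1 → ok
  c4: data parity 1, sent cp 1 → ok
Exactly one row (r3) and one column (c1) fail → the flipped bit is at their intersection.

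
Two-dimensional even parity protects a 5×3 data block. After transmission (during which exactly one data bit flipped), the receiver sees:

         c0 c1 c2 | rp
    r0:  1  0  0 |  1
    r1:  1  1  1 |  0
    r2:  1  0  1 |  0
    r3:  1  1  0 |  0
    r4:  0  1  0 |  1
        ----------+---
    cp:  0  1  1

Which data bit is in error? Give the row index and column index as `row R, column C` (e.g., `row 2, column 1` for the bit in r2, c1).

row 1, column 2

Recompute each row's even parity and compare to rp:
  r0: data parity 1, sent rp 1 → ok
  r1: data parity 1, sent rp 0 → mismatch
  r2: data parity 0, sent rp 0 → ok
  r3: data parity 0, sent rp 0 → ok
  r4: data parity 1, sent rp 1 → ok
Recompute each column's even parity and compare to cp:
  c0: data parity 0, sent cp 0 → ok
  c1: data parity 1, sent cp 1 → ok
  c2: data parity 0, sent cp 1 → mismatch
Exactly one row (r1) and one column (c2) fail → the flipped bit is at their intersection.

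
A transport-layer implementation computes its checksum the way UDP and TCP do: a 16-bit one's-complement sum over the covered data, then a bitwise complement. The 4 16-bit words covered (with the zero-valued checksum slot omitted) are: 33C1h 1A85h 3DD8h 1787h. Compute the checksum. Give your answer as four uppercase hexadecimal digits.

One's-complement addition (fold any carry out of bit 15 back into bit 0):
  0x33C1 + 0x1A85 = 0x04E46
  0x4E46 + 0x3DD8 = 0x08C1E
  0x8C1E + 0x1787 = 0x0A3A5
One's-complement sum = 0xA3A5.
Checksum = ~0xA3A5 & 0xFFFF = 0x5C5A.

5C5A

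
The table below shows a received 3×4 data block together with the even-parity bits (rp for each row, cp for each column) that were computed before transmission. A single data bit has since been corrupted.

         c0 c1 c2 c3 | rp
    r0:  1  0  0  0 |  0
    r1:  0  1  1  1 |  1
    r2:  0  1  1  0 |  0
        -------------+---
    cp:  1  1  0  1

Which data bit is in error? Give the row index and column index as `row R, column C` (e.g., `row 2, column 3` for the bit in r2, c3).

Recompute each row's even parity and compare to rp:
  r0: data parity 1, sent rp 0 → mismatch
  r1: data parity 1, sent rp 1 → ok
  r2: data parity 0, sent rp 0 → ok
Recompute each column's even parity and compare to cp:
  c0: data parity 1, sent cp 1 → ok
  c1: data parity 0, sent cp 1 → mismatch
  c2: data parity 0, sent cp 0 → ok
  c3: data parity 1, sent cp 1 → ok
Exactly one row (r0) and one column (c1) fail → the flipped bit is at their intersection.

row 0, column 1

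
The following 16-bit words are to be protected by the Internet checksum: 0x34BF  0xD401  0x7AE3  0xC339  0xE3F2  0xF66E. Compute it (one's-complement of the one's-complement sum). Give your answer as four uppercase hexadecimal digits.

One's-complement addition (fold any carry out of bit 15 back into bit 0):
  0x34BF + 0xD401 = 0x108C0 → wrap carry → 0x08C1
  0x08C1 + 0x7AE3 = 0x083A4
  0x83A4 + 0xC339 = 0x146DD → wrap carry → 0x46DE
  0x46DE + 0xE3F2 = 0x12AD0 → wrap carry → 0x2AD1
  0x2AD1 + 0xF66E = 0x1213F → wrap carry → 0x2140
One's-complement sum = 0x2140.
Checksum = ~0x2140 & 0xFFFF = 0xDEBF.

DEBF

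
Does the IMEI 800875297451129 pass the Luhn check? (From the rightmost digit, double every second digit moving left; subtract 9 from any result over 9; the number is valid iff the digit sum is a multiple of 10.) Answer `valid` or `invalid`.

valid

From the right, keep odd positions and double even positions (subtract 9 from any doubled value over 9):
  doubled (positions 2,4,...): 4 2 8 9 1 7 0 → sum 31
  kept (positions 1,3,...): 9 1 5 7 2 7 0 8 → sum 39
Total = 70.
70 mod 10 = 0, so the number is valid.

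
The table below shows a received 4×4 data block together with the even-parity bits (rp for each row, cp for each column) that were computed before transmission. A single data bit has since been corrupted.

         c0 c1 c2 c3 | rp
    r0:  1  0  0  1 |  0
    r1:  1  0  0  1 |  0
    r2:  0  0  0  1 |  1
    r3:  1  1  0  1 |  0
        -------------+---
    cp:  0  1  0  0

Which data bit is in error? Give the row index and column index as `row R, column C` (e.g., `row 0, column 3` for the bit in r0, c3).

Recompute each row's even parity and compare to rp:
  r0: data parity 0, sent rp 0 → ok
  r1: data parity 0, sent rp 0 → ok
  r2: data parity 1, sent rp 1 → ok
  r3: data parity 1, sent rp 0 → mismatch
Recompute each column's even parity and compare to cp:
  c0: data parity 1, sent cp 0 → mismatch
  c1: data parity 1, sent cp 1 → ok
  c2: data parity 0, sent cp 0 → ok
  c3: data parity 0, sent cp 0 → ok
Exactly one row (r3) and one column (c0) fail → the flipped bit is at their intersection.

row 3, column 0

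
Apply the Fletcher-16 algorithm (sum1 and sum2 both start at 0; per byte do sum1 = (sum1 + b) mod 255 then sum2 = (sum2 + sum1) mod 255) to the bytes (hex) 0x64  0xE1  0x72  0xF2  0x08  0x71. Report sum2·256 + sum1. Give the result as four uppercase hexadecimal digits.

E725

Running sums (mod 255):
  after byte 0 (0x64): sum1=100, sum2=100
  after byte 1 (0xE1): sum1=70, sum2=170
  after byte 2 (0x72): sum1=184, sum2=99
  after byte 3 (0xF2): sum1=171, sum2=15
  after byte 4 (0x08): sum1=179, sum2=194
  after byte 5 (0x71): sum1=37, sum2=231
Checksum = sum2·256 + sum1 = 231·256 + 37 = 59173 = 0xE725.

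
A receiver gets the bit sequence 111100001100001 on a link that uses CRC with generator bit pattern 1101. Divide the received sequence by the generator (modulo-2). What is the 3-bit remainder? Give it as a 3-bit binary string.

111

Modulo-2 division of 111100001100001 by 1101:
  pos 0: 1111 XOR 1101 = 0010
  pos 2: 1000 XOR 1101 = 0101
  pos 3: 1010 XOR 1101 = 0111
  pos 4: 1110 XOR 1101 = 0011
  pos 6: 1111 XOR 1101 = 0010
  pos 8: 1000 XOR 1101 = 0101
  pos 9: 1010 XOR 1101 = 0111
  pos 10: 1110 XOR 1101 = 0011
Remainder = 111 (nonzero — an error is detected).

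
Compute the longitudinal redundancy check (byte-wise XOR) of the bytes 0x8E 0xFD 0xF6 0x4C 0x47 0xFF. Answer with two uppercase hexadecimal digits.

71

XOR the bytes together:
  start with 0x8E
  0x8E ⊕ 0xFD = 0x73
  0x73 ⊕ 0xF6 = 0x85
  0x85 ⊕ 0x4C = 0xC9
  0xC9 ⊕ 0x47 = 0x8E
  0x8E ⊕ 0xFF = 0x71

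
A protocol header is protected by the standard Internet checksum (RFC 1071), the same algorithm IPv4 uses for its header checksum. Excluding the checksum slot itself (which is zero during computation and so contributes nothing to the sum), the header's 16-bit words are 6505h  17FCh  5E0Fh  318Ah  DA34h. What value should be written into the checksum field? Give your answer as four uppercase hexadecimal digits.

1930

One's-complement addition (fold any carry out of bit 15 back into bit 0):
  0x6505 + 0x17FC = 0x07D01
  0x7D01 + 0x5E0F = 0x0DB10
  0xDB10 + 0x318A = 0x10C9A → wrap carry → 0x0C9B
  0x0C9B + 0xDA34 = 0x0E6CF
One's-complement sum = 0xE6CF.
Checksum = ~0xE6CF & 0xFFFF = 0x1930.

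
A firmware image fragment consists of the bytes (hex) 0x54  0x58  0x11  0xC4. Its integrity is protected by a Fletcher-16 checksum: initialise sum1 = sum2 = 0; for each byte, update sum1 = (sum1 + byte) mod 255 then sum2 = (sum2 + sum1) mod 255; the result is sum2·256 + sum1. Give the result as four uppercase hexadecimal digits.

Running sums (mod 255):
  after byte 0 (0x54): sum1=84, sum2=84
  after byte 1 (0x58): sum1=172, sum2=1
  after byte 2 (0x11): sum1=189, sum2=190
  after byte 3 (0xC4): sum1=130, sum2=65
Checksum = sum2·256 + sum1 = 65·256 + 130 = 16770 = 0x4182.

4182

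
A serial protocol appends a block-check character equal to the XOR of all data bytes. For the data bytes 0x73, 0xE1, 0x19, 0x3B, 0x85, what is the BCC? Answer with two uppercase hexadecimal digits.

XOR the bytes together:
  start with 0x73
  0x73 ⊕ 0xE1 = 0x92
  0x92 ⊕ 0x19 = 0x8B
  0x8B ⊕ 0x3B = 0xB0
  0xB0 ⊕ 0x85 = 0x35

35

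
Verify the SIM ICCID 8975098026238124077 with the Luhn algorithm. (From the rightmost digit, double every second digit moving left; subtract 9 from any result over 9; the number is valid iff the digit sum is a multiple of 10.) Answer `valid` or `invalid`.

From the right, keep odd positions and double even positions (subtract 9 from any doubled value over 9):
  doubled (positions 2,4,...): 5 8 2 6 3 0 9 1 9 → sum 43
  kept (positions 1,3,...): 7 0 2 8 2 2 8 0 7 8 → sum 44
Total = 87.
87 mod 10 = 7, so the number is invalid.

invalid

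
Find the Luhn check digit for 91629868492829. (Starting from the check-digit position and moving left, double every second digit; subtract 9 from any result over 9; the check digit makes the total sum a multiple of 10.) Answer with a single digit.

7

Partial digits right→left: 9 2 8 2 9 4 8 6 8 9 2 6 1 9
Double every second digit counting from the check-digit position (so the 1st, 3rd, 5th, ... of the partial from the right).
  doubled (with −9 where >9): 9 7 9 7 7 4 2 → sum 45
  kept as-is: 2 2 4 6 9 6 9 → sum 38
Total = 45 + 38 = 83.
Check digit = (10 − (83 mod 10)) mod 10 = 7.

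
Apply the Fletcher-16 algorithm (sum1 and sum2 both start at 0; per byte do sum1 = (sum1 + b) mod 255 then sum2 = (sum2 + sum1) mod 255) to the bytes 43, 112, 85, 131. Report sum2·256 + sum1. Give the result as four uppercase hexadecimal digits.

2C74

Running sums (mod 255):
  after byte 0 (43): sum1=43, sum2=43
  after byte 1 (112): sum1=155, sum2=198
  after byte 2 (85): sum1=240, sum2=183
  after byte 3 (131): sum1=116, sum2=44
Checksum = sum2·256 + sum1 = 44·256 + 116 = 11380 = 0x2C74.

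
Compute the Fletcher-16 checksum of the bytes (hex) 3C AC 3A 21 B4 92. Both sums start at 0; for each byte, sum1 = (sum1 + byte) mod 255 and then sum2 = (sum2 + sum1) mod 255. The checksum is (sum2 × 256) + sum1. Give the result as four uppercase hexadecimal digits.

118B

Running sums (mod 255):
  after byte 0 (3C): sum1=60, sum2=60
  after byte 1 (AC): sum1=232, sum2=37
  after byte 2 (3A): sum1=35, sum2=72
  after byte 3 (21): sum1=68, sum2=140
  after byte 4 (B4): sum1=248, sum2=133
  after byte 5 (92): sum1=139, sum2=17
Checksum = sum2·256 + sum1 = 17·256 + 139 = 4491 = 0x118B.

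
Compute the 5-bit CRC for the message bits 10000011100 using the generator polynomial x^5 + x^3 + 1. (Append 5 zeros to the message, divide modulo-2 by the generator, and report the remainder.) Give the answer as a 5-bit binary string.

01100

Append 5 zeros: 1000001110000000. Divide by 101001 (XOR where the leading bit is 1):
  pos 0: 100000 XOR 101001 = 001001
  pos 2: 100111 XOR 101001 = 001110
  pos 4: 111010 XOR 101001 = 010011
  pos 5: 100110 XOR 101001 = 001111
  pos 7: 111100 XOR 101001 = 010101
  pos 8: 101010 XOR 101001 = 000011
Remainder (last 5 bits) = 01100. This is the CRC / FCS.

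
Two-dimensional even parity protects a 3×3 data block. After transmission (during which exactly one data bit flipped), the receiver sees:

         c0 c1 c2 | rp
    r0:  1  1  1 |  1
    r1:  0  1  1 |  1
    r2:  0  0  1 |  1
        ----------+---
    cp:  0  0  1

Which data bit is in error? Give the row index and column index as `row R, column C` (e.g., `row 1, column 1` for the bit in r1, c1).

row 1, column 0

Recompute each row's even parity and compare to rp:
  r0: data parity 1, sent rp 1 → ok
  r1: data parity 0, sent rp 1 → mismatch
  r2: data parity 1, sent rp 1 → ok
Recompute each column's even parity and compare to cp:
  c0: data parity 1, sent cp 0 → mismatch
  c1: data parity 0, sent cp 0 → ok
  c2: data parity 1, sent cp 1 → ok
Exactly one row (r1) and one column (c0) fail → the flipped bit is at their intersection.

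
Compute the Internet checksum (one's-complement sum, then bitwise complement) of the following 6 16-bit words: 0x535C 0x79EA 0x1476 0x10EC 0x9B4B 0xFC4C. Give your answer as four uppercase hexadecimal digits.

One's-complement addition (fold any carry out of bit 15 back into bit 0):
  0x535C + 0x79EA = 0x0CD46
  0xCD46 + 0x1476 = 0x0E1BC
  0xE1BC + 0x10EC = 0x0F2A8
  0xF2A8 + 0x9B4B = 0x18DF3 → wrap carry → 0x8DF4
  0x8DF4 + 0xFC4C = 0x18A40 → wrap carry → 0x8A41
One's-complement sum = 0x8A41.
Checksum = ~0x8A41 & 0xFFFF = 0x75BE.

75BE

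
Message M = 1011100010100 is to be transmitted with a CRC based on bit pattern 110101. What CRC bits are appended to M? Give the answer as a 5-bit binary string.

Append 5 zeros: 101110001010000000. Divide by 110101 (XOR where the leading bit is 1):
  pos 0: 101110 XOR 110101 = 011011
  pos 1: 110110 XOR 110101 = 000011
  pos 5: 110101 XOR 110101 = 000000
Remainder (last 5 bits) = 00000. This is the CRC / FCS.

00000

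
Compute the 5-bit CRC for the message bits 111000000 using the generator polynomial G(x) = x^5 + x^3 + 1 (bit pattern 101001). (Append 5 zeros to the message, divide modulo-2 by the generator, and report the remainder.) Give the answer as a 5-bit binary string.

Append 5 zeros: 11100000000000. Divide by 101001 (XOR where the leading bit is 1):
  pos 0: 111000 XOR 101001 = 010001
  pos 1: 100010 XOR 101001 = 001011
  pos 3: 101100 XOR 101001 = 000101
  pos 6: 101000 XOR 101001 = 000001
Remainder (last 5 bits) = 00100. This is the CRC / FCS.

00100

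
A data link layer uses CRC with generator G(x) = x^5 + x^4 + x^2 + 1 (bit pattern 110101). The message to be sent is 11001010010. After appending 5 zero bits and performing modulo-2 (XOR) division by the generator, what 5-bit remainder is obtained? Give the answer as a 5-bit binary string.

10011

Append 5 zeros: 1100101001000000. Divide by 110101 (XOR where the leading bit is 1):
  pos 0: 110010 XOR 110101 = 000111
  pos 3: 111100 XOR 110101 = 001001
  pos 5: 100110 XOR 110101 = 010011
  pos 6: 100110 XOR 110101 = 010011
  pos 7: 100110 XOR 110101 = 010011
  pos 8: 100110 XOR 110101 = 010011
  pos 9: 100110 XOR 110101 = 010011
  pos 10: 100110 XOR 110101 = 010011
Remainder (last 5 bits) = 10011. This is the CRC / FCS.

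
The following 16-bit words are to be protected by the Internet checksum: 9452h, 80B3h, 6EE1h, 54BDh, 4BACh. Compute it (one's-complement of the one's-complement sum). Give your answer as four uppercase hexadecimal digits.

One's-complement addition (fold any carry out of bit 15 back into bit 0):
  0x9452 + 0x80B3 = 0x11505 → wrap carry → 0x1506
  0x1506 + 0x6EE1 = 0x083E7
  0x83E7 + 0x54BD = 0x0D8A4
  0xD8A4 + 0x4BAC = 0x12450 → wrap carry → 0x2451
One's-complement sum = 0x2451.
Checksum = ~0x2451 & 0xFFFF = 0xDBAE.

DBAE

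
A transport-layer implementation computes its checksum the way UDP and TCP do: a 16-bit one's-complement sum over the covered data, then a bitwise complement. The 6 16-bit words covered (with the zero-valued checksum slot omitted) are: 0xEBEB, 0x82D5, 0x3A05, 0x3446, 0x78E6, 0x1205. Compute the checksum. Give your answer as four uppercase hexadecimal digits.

One's-complement addition (fold any carry out of bit 15 back into bit 0):
  0xEBEB + 0x82D5 = 0x16EC0 → wrap carry → 0x6EC1
  0x6EC1 + 0x3A05 = 0x0A8C6
  0xA8C6 + 0x3446 = 0x0DD0C
  0xDD0C + 0x78E6 = 0x155F2 → wrap carry → 0x55F3
  0x55F3 + 0x1205 = 0x067F8
One's-complement sum = 0x67F8.
Checksum = ~0x67F8 & 0xFFFF = 0x9807.

9807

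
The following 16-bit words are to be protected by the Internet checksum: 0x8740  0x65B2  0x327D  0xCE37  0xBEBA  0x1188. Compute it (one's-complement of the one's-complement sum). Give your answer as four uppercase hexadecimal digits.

One's-complement addition (fold any carry out of bit 15 back into bit 0):
  0x8740 + 0x65B2 = 0x0ECF2
  0xECF2 + 0x327D = 0x11F6F → wrap carry → 0x1F70
  0x1F70 + 0xCE37 = 0x0EDA7
  0xEDA7 + 0xBEBA = 0x1AC61 → wrap carry → 0xAC62
  0xAC62 + 0x1188 = 0x0BDEA
One's-complement sum = 0xBDEA.
Checksum = ~0xBDEA & 0xFFFF = 0x4215.

4215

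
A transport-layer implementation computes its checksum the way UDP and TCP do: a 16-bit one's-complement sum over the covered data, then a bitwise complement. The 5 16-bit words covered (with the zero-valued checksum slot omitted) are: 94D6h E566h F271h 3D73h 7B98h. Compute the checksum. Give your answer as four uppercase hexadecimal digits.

DA44

One's-complement addition (fold any carry out of bit 15 back into bit 0):
  0x94D6 + 0xE566 = 0x17A3C → wrap carry → 0x7A3D
  0x7A3D + 0xF271 = 0x16CAE → wrap carry → 0x6CAF
  0x6CAF + 0x3D73 = 0x0AA22
  0xAA22 + 0x7B98 = 0x125BA → wrap carry → 0x25BB
One's-complement sum = 0x25BB.
Checksum = ~0x25BB & 0xFFFF = 0xDA44.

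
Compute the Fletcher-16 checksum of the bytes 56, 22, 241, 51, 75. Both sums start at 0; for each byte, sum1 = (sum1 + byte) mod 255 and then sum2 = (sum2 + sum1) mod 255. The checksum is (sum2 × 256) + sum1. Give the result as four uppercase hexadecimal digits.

F8BE

Running sums (mod 255):
  after byte 0 (56): sum1=56, sum2=56
  after byte 1 (22): sum1=78, sum2=134
  after byte 2 (241): sum1=64, sum2=198
  after byte 3 (51): sum1=115, sum2=58
  after byte 4 (75): sum1=190, sum2=248
Checksum = sum2·256 + sum1 = 248·256 + 190 = 63678 = 0xF8BE.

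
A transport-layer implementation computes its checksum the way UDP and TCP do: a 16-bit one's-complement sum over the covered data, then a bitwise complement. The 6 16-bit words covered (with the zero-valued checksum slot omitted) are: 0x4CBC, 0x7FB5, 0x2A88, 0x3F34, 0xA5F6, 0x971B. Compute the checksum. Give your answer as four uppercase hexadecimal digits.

One's-complement addition (fold any carry out of bit 15 back into bit 0):
  0x4CBC + 0x7FB5 = 0x0CC71
  0xCC71 + 0x2A88 = 0x0F6F9
  0xF6F9 + 0x3F34 = 0x1362D → wrap carry → 0x362E
  0x362E + 0xA5F6 = 0x0DC24
  0xDC24 + 0x971B = 0x1733F → wrap carry → 0x7340
One's-complement sum = 0x7340.
Checksum = ~0x7340 & 0xFFFF = 0x8CBF.

8CBF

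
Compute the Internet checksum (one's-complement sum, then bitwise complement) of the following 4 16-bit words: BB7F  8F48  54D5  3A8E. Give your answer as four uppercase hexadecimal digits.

One's-complement addition (fold any carry out of bit 15 back into bit 0):
  0xBB7F + 0x8F48 = 0x14AC7 → wrap carry → 0x4AC8
  0x4AC8 + 0x54D5 = 0x09F9D
  0x9F9D + 0x3A8E = 0x0DA2B
One's-complement sum = 0xDA2B.
Checksum = ~0xDA2B & 0xFFFF = 0x25D4.

25D4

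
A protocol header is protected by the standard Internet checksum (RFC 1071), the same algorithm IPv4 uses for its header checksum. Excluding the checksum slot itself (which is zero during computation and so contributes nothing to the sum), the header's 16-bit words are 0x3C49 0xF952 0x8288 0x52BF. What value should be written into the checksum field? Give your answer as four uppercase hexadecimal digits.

One's-complement addition (fold any carry out of bit 15 back into bit 0):
  0x3C49 + 0xF952 = 0x1359B → wrap carry → 0x359C
  0x359C + 0x8288 = 0x0B824
  0xB824 + 0x52BF = 0x10AE3 → wrap carry → 0x0AE4
One's-complement sum = 0x0AE4.
Checksum = ~0x0AE4 & 0xFFFF = 0xF51B.

F51B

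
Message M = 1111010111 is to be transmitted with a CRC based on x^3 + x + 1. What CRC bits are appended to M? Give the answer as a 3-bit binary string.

Append 3 zeros: 1111010111000. Divide by 1011 (XOR where the leading bit is 1):
  pos 0: 1111 XOR 1011 = 0100
  pos 1: 1000 XOR 1011 = 0011
  pos 3: 1110 XOR 1011 = 0101
  pos 4: 1011 XOR 1011 = 0000
  pos 8: 1100 XOR 1011 = 0111
  pos 9: 1110 XOR 1011 = 0101
Remainder (last 3 bits) = 101. This is the CRC / FCS.

101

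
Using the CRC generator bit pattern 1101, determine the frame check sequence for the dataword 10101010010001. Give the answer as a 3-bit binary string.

111

Append 3 zeros: 10101010010001000. Divide by 1101 (XOR where the leading bit is 1):
  pos 0: 1010 XOR 1101 = 0111
  pos 1: 1111 XOR 1101 = 0010
  pos 3: 1001 XOR 1101 = 0100
  pos 4: 1000 XOR 1101 = 0101
  pos 5: 1010 XOR 1101 = 0111
  pos 6: 1111 XOR 1101 = 0010
  pos 8: 1000 XOR 1101 = 0101
  pos 9: 1010 XOR 1101 = 0111
  pos 10: 1111 XOR 1101 = 0010
  pos 12: 1000 XOR 1101 = 0101
  pos 13: 1010 XOR 1101 = 0111
Remainder (last 3 bits) = 111. This is the CRC / FCS.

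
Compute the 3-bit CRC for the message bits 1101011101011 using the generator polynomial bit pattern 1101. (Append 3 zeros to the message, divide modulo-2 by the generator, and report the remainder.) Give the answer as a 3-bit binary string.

Append 3 zeros: 1101011101011000. Divide by 1101 (XOR where the leading bit is 1):
  pos 0: 1101 XOR 1101 = 0000
  pos 5: 1110 XOR 1101 = 0011
  pos 7: 1110 XOR 1101 = 0011
  pos 9: 1111 XOR 1101 = 0010
  pos 11: 1000 XOR 1101 = 0101
  pos 12: 1010 XOR 1101 = 0111
Remainder (last 3 bits) = 111. This is the CRC / FCS.

111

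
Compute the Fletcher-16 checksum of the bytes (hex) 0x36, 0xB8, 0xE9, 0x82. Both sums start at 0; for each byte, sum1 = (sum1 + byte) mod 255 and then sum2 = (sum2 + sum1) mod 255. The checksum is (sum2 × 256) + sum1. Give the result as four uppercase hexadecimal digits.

Running sums (mod 255):
  after byte 0 (0x36): sum1=54, sum2=54
  after byte 1 (0xB8): sum1=238, sum2=37
  after byte 2 (0xE9): sum1=216, sum2=253
  after byte 3 (0x82): sum1=91, sum2=89
Checksum = sum2·256 + sum1 = 89·256 + 91 = 22875 = 0x595B.

595B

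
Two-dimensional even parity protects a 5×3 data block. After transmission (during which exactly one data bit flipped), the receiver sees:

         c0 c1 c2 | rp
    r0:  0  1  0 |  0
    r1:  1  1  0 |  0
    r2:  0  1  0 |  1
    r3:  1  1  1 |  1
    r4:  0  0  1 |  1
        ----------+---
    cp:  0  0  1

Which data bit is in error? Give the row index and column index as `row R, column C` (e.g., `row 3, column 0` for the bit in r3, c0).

Recompute each row's even parity and compare to rp:
  r0: data parity 1, sent rp 0 → mismatch
  r1: data parity 0, sent rp 0 → ok
  r2: data parity 1, sent rp 1 → ok
  r3: data parity 1, sent rp 1 → ok
  r4: data parity 1, sent rp 1 → ok
Recompute each column's even parity and compare to cp:
  c0: data parity 0, sent cp 0 → ok
  c1: data parity 0, sent cp 0 → ok
  c2: data parity 0, sent cp 1 → mismatch
Exactly one row (r0) and one column (c2) fail → the flipped bit is at their intersection.

row 0, column 2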